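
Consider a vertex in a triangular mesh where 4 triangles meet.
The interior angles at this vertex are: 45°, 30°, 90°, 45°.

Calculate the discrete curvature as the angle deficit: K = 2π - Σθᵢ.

Sum of angles = 210°. K = 360° - 210° = 150°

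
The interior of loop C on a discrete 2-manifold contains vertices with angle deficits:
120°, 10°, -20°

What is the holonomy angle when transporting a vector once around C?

Holonomy = total enclosed curvature = 120° + 10° + (-20°) = 110°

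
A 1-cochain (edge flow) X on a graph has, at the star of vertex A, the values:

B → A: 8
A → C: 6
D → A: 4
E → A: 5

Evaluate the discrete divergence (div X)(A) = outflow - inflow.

Divergence = sum of outgoing flows = (-8) + 6 + (-4) + (-5) = -11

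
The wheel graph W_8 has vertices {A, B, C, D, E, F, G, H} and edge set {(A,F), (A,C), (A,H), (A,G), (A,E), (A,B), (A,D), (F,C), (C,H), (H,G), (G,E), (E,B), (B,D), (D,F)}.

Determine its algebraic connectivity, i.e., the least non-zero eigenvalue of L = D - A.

The wheel W_8 is the join K_1 ∨ C_7 (a hub joined to every vertex of a cycle of length 7). For a join G ∨ H (G on p vertices, H on q vertices) the Laplacian spectrum is 0, p+q, the eigenvalues of L(G) other than one 0 each shifted by +q, and the eigenvalues of L(H) other than one 0 each shifted by +p. With G = K_1 (p = 1, nothing left after dropping its 0) and H = C_7 (q = 7, eigenvalues 2 − 2cos(2πk/7), k = 0, …, 6; drop k = 0), the spectrum of W_8 is 0, 8, and 1 + (2 − 2cos(2πk/7)) = 3 − 2cos(2πk/7) for k = 1, …, 6:
k=1: 3 − 2cos(2π/7) = 1.753; k=2: 3 − 2cos(4π/7) = 3.445; k=3: 3 − 2cos(6π/7) = 4.8019; k=4: 3 − 2cos(8π/7) = 4.8019; k=5: 3 − 2cos(10π/7) = 3.445; k=6: 3 − 2cos(12π/7) = 1.753.
Laplacian eigenvalues: [0.0, 1.753, 1.753, 3.445, 3.445, 4.8019, 4.8019, 8.0]. Algebraic connectivity (smallest non-zero eigenvalue) = 1.753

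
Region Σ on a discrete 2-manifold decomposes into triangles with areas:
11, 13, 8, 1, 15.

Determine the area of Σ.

11 + 13 + 8 + 1 + 15 = 48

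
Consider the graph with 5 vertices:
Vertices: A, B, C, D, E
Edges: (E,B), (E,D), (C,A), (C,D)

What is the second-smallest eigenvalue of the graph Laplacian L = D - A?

Degrees: deg(A) = 1, deg(B) = 1, deg(C) = 2, deg(D) = 2, deg(E) = 2.
L = D − A with rows/columns ordered (A, B, C, D, E):
  [ 1,  0, -1,  0,  0]
  [ 0,  1,  0,  0, -1]
  [-1,  0,  2, -1,  0]
  [ 0,  0, -1,  2, -1]
  [ 0, -1,  0, -1,  2]
Characteristic polynomial: det(λI − L) = λ(λ² − 3λ + 1)(λ² − 5λ + 5).
Roots: λ = 0; (λ² − 3λ + 1) = 0 ⇒ λ = (3 ± √5)/2 ≈ 0.382, 2.618; (λ² − 5λ + 5) = 0 ⇒ λ = (5 ± √5)/2 ≈ 1.382, 3.618.
(Check: the roots sum (with multiplicity) to 8, matching trace L = Σdeg = 2·4 = 8.)
Laplacian eigenvalues: [0.0, 0.382, 1.382, 2.618, 3.618]. Algebraic connectivity (smallest non-zero eigenvalue) = 0.382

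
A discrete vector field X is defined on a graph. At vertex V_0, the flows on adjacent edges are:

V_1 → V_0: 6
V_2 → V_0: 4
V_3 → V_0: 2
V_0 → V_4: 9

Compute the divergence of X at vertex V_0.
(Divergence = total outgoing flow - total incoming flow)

Divergence = sum of outgoing flows = (-6) + (-4) + (-2) + 9 = -3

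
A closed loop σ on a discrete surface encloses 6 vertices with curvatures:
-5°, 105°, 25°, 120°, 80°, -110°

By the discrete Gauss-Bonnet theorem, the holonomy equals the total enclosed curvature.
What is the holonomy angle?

Holonomy = total enclosed curvature = (-5°) + 105° + 25° + 120° + 80° + (-110°) = 215°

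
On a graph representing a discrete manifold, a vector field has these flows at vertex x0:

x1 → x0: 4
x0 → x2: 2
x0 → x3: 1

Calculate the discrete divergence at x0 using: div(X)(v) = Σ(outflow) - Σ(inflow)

Divergence = sum of outgoing flows = (-4) + 2 + 1 = -1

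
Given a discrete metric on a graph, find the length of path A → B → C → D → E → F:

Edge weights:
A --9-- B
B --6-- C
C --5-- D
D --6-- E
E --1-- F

Arc length = 9 + 6 + 5 + 6 + 1 = 27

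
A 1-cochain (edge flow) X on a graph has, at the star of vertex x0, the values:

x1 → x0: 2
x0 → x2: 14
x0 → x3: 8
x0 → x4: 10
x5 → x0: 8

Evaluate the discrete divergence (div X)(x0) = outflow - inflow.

Divergence = sum of outgoing flows = (-2) + 14 + 8 + 10 + (-8) = 22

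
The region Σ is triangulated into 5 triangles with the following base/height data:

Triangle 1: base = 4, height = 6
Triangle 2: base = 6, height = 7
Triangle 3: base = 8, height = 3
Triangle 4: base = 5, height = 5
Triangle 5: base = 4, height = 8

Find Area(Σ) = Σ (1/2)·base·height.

(1/2)×4×6 + (1/2)×6×7 + (1/2)×8×3 + (1/2)×5×5 + (1/2)×4×8 = 73.5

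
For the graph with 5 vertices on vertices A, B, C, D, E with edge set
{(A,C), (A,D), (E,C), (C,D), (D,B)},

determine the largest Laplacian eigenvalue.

Degrees: deg(A) = 2, deg(B) = 1, deg(C) = 3, deg(D) = 3, deg(E) = 1.
L = D − A with rows/columns ordered (A, B, C, D, E):
  [ 2,  0, -1, -1,  0]
  [ 0,  1,  0, -1,  0]
  [-1,  0,  3, -1, -1]
  [-1, -1, -1,  3,  0]
  [ 0,  0, -1,  0,  1]
Characteristic polynomial: det(λI − L) = λ(λ² − 5λ + 3)(λ² − 5λ + 5).
Roots: λ = 0; (λ² − 5λ + 3) = 0 ⇒ λ = (5 ± √13)/2 ≈ 0.6972, 4.3028; (λ² − 5λ + 5) = 0 ⇒ λ = (5 ± √5)/2 ≈ 1.382, 3.618.
(Check: the roots sum (with multiplicity) to 10, matching trace L = Σdeg = 2·5 = 10.)
Laplacian eigenvalues: [0.0, 0.6972, 1.382, 3.618, 4.3028]. Largest eigenvalue (spectral radius) = 4.3028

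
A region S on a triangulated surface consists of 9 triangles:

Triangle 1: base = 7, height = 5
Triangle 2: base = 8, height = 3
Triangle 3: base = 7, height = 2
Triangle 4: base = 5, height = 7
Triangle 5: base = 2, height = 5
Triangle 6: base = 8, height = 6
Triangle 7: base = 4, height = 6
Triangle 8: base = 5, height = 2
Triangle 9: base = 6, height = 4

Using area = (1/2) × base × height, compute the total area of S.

(1/2)×7×5 + (1/2)×8×3 + (1/2)×7×2 + (1/2)×5×7 + (1/2)×2×5 + (1/2)×8×6 + (1/2)×4×6 + (1/2)×5×2 + (1/2)×6×4 = 112.0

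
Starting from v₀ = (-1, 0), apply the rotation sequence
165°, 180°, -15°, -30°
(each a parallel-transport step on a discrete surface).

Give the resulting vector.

Total rotation: 165° + 180° + (-15°) + (-30°) = 300° ≡ -60° (mod 360°). Final vector: (-0.5000, 0.8660)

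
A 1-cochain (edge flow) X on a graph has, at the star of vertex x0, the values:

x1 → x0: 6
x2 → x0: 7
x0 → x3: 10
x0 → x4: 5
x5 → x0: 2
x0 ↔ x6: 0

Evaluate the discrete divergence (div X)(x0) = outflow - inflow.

Divergence = sum of outgoing flows = (-6) + (-7) + 10 + 5 + (-2) + 0 = 0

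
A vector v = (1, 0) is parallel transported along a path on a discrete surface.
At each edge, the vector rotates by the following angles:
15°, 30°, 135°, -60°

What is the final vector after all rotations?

Total rotation: 15° + 30° + 135° + (-60°) = 120°. Final vector: (-0.5000, 0.8660)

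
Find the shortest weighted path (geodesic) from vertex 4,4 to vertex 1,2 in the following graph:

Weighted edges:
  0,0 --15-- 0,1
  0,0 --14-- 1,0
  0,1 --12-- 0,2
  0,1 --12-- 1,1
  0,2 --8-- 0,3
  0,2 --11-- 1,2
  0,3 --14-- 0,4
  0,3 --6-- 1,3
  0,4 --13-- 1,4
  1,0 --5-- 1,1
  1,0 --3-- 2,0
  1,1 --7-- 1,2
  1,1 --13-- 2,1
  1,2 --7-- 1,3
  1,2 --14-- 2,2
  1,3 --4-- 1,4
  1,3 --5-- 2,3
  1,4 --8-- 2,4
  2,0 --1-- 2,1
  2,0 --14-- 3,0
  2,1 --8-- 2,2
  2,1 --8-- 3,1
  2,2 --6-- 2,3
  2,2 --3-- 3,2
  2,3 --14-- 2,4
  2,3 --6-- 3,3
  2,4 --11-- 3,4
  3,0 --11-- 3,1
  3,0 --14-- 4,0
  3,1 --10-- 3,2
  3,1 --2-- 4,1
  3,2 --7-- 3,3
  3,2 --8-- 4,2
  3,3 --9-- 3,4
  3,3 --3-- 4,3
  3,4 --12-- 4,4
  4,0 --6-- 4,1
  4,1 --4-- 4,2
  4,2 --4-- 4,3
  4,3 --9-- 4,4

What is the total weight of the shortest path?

Shortest path: 4,4 → 4,3 → 3,3 → 2,3 → 1,3 → 1,2, total weight = 30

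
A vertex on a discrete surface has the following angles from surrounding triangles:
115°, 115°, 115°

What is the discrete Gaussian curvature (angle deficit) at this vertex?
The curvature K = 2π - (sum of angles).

Sum of angles = 345°. K = 360° - 345° = 15°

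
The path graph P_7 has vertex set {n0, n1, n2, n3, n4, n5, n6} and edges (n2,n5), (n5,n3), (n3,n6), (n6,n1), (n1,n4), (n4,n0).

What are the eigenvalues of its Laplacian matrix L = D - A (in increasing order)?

The path graph P_n has Laplacian eigenvalues λ_k = 2 − 2cos(kπ/n), k = 0, 1, …, n−1. Here n = 7:
k=0: 2 − 2cos(0) = 0.0; k=1: 2 − 2cos(π/7) = 0.1981; k=2: 2 − 2cos(2π/7) = 0.753; k=3: 2 − 2cos(3π/7) = 1.555; k=4: 2 − 2cos(4π/7) = 2.445; k=5: 2 − 2cos(5π/7) = 3.247; k=6: 2 − 2cos(6π/7) = 3.8019.
Laplacian eigenvalues (increasing order): [0.0, 0.1981, 0.753, 1.555, 2.445, 3.247, 3.8019]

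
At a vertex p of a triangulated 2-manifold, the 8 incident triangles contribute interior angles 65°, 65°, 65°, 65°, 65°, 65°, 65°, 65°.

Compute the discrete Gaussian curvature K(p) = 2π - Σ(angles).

Sum of angles = 520°. K = 360° - 520° = -160° = -8π/9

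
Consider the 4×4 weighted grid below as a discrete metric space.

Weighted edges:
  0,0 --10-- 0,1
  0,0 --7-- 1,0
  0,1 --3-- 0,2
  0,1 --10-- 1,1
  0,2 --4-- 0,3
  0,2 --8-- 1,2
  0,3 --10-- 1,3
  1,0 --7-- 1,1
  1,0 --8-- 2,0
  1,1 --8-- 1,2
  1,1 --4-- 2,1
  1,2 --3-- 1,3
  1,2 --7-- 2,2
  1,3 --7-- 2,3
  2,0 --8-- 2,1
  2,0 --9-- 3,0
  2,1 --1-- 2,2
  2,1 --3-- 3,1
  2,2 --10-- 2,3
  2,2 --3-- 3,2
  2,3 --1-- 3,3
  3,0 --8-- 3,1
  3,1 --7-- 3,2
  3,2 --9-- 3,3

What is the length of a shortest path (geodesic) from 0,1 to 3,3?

Shortest path: 0,1 → 0,2 → 1,2 → 1,3 → 2,3 → 3,3, total weight = 22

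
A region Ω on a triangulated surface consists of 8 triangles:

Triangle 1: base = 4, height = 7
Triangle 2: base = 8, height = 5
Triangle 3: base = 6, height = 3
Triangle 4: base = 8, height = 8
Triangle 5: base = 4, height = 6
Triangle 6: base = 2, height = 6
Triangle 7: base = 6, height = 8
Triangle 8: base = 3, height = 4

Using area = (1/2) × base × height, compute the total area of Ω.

(1/2)×4×7 + (1/2)×8×5 + (1/2)×6×3 + (1/2)×8×8 + (1/2)×4×6 + (1/2)×2×6 + (1/2)×6×8 + (1/2)×3×4 = 123.0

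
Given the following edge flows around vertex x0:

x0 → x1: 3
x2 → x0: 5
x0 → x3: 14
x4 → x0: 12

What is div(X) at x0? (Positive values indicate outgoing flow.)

Divergence = sum of outgoing flows = 3 + (-5) + 14 + (-12) = 0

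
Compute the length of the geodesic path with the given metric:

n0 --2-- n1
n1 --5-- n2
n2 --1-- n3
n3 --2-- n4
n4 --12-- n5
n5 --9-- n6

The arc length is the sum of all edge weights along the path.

Arc length = 2 + 5 + 1 + 2 + 12 + 9 = 31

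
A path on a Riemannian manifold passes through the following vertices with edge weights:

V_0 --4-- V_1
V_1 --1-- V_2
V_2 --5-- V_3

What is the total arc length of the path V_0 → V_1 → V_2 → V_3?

Arc length = 4 + 1 + 5 = 10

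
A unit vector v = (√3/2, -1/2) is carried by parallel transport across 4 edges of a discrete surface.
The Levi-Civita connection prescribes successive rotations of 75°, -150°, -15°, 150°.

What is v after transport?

Total rotation: 75° + (-150°) + (-15°) + 150° = 60°. Final vector: (0.8660, 0.5000)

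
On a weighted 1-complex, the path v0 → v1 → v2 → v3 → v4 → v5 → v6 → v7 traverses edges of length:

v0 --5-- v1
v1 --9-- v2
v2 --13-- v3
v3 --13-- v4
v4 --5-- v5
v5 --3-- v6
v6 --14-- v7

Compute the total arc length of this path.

Arc length = 5 + 9 + 13 + 13 + 5 + 3 + 14 = 62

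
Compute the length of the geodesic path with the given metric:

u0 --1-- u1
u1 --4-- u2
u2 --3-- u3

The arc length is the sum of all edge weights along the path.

Arc length = 1 + 4 + 3 = 8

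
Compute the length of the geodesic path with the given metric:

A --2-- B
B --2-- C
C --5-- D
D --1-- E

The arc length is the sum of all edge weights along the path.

Arc length = 2 + 2 + 5 + 1 = 10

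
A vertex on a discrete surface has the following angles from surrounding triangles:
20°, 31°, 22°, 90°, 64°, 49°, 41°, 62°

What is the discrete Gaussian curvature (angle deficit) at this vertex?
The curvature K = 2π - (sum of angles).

Sum of angles = 379°. K = 360° - 379° = -19° = -19π/180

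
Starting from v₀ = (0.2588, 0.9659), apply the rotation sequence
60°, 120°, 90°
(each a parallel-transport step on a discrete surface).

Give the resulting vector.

Total rotation: 60° + 120° + 90° = 270° ≡ -90° (mod 360°). Final vector: (0.9659, -0.2588)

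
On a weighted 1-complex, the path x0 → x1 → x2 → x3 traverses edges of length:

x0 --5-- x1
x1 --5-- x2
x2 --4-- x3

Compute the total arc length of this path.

Arc length = 5 + 5 + 4 = 14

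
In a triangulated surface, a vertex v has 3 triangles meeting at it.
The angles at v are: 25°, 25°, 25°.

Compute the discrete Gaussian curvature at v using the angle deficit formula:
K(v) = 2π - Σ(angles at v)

Sum of angles = 75°. K = 360° - 75° = 285°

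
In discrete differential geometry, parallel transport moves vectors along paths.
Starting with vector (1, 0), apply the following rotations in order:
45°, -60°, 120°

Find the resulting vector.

Total rotation: 45° + (-60°) + 120° = 105°. Final vector: (-0.2588, 0.9659)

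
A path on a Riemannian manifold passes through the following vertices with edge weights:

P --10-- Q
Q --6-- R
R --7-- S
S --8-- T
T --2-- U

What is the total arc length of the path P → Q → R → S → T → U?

Arc length = 10 + 6 + 7 + 8 + 2 = 33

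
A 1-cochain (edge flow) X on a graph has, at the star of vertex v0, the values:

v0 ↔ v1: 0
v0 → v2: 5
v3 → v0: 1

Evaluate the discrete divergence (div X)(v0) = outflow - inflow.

Divergence = sum of outgoing flows = 0 + 5 + (-1) = 4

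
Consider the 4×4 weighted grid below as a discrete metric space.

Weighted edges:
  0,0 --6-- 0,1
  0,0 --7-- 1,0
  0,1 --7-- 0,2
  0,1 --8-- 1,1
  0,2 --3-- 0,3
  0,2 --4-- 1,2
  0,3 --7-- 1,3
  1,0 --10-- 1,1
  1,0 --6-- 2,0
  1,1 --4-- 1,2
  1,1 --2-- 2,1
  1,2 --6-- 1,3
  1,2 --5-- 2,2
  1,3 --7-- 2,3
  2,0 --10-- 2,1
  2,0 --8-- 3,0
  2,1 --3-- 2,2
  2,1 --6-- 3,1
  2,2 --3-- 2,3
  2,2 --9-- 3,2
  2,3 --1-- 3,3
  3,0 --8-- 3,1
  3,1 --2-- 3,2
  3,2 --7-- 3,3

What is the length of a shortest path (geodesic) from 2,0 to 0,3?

Shortest path: 2,0 → 2,1 → 1,1 → 1,2 → 0,2 → 0,3, total weight = 23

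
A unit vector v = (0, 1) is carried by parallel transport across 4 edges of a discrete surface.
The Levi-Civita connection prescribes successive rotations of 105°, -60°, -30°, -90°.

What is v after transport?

Total rotation: 105° + (-60°) + (-30°) + (-90°) = -75°. Final vector: (0.9659, 0.2588)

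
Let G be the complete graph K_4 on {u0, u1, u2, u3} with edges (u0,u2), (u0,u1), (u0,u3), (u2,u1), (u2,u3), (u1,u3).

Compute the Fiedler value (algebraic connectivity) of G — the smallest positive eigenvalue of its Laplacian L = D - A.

For the complete graph K_n, L = nI − J (J = all-ones matrix). J has eigenvalues n (once, eigenvector 𝟙) and 0 (multiplicity n−1), so L has eigenvalues 0 (once) and n (multiplicity n−1). Here n = 4: eigenvalue 0 once and 4 with multiplicity 3.
Laplacian eigenvalues: [0.0, 4.0, 4.0, 4.0]. Algebraic connectivity (smallest non-zero eigenvalue) = 4.0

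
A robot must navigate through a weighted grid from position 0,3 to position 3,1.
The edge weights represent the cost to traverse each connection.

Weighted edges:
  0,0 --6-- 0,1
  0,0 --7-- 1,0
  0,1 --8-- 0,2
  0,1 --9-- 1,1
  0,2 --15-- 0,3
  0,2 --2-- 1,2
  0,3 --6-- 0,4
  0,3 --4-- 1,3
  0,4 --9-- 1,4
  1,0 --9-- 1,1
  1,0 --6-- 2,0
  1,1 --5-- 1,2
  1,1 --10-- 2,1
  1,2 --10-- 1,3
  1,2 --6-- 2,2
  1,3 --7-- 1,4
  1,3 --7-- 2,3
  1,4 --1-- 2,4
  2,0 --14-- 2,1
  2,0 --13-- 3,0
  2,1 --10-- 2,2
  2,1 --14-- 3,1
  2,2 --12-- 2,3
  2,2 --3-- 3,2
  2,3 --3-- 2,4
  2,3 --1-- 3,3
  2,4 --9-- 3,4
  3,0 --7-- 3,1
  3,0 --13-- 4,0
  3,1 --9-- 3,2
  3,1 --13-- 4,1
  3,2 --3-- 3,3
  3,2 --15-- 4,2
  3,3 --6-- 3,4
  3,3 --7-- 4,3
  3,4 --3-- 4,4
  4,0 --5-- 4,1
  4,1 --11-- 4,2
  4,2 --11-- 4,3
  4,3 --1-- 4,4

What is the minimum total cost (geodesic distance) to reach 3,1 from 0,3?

Shortest path: 0,3 → 1,3 → 2,3 → 3,3 → 3,2 → 3,1, total weight = 24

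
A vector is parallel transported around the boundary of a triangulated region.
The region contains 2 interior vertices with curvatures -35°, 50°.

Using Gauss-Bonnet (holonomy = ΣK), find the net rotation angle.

Holonomy = total enclosed curvature = (-35°) + 50° = 15°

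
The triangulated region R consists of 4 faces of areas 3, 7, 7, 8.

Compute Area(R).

3 + 7 + 7 + 8 = 25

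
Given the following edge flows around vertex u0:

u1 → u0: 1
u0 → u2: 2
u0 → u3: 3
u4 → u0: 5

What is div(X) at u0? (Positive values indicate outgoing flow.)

Divergence = sum of outgoing flows = (-1) + 2 + 3 + (-5) = -1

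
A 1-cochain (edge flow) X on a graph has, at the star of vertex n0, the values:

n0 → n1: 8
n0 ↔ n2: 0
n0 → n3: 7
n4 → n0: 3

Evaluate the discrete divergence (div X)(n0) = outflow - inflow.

Divergence = sum of outgoing flows = 8 + 0 + 7 + (-3) = 12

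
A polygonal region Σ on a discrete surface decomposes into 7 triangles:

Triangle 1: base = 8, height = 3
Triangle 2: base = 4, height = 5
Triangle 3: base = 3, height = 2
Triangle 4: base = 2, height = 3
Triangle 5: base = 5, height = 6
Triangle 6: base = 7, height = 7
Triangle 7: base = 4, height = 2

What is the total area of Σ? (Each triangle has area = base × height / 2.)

(1/2)×8×3 + (1/2)×4×5 + (1/2)×3×2 + (1/2)×2×3 + (1/2)×5×6 + (1/2)×7×7 + (1/2)×4×2 = 71.5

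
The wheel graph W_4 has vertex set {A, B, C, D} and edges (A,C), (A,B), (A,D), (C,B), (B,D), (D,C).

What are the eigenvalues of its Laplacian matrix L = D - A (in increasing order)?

The wheel W_4 is the join K_1 ∨ C_3 (a hub joined to every vertex of a cycle of length 3). For a join G ∨ H (G on p vertices, H on q vertices) the Laplacian spectrum is 0, p+q, the eigenvalues of L(G) other than one 0 each shifted by +q, and the eigenvalues of L(H) other than one 0 each shifted by +p. With G = K_1 (p = 1, nothing left after dropping its 0) and H = C_3 (q = 3, eigenvalues 2 − 2cos(2πk/3), k = 0, …, 2; drop k = 0), the spectrum of W_4 is 0, 4, and 1 + (2 − 2cos(2πk/3)) = 3 − 2cos(2πk/3) for k = 1, …, 2:
k=1: 3 − 2cos(2π/3) = 4.0; k=2: 3 − 2cos(4π/3) = 4.0.
Laplacian eigenvalues (increasing order): [0.0, 4.0, 4.0, 4.0]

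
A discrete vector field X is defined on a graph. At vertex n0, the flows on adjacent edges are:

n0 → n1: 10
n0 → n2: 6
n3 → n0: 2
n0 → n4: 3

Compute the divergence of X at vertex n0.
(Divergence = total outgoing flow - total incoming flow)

Divergence = sum of outgoing flows = 10 + 6 + (-2) + 3 = 17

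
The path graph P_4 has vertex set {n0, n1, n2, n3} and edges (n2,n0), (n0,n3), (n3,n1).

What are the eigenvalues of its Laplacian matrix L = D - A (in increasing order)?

The path graph P_n has Laplacian eigenvalues λ_k = 2 − 2cos(kπ/n), k = 0, 1, …, n−1. Here n = 4:
k=0: 2 − 2cos(0) = 0.0; k=1: 2 − 2cos(π/4) = 0.5858; k=2: 2 − 2cos(π/2) = 2.0; k=3: 2 − 2cos(3π/4) = 3.4142.
Laplacian eigenvalues (increasing order): [0.0, 0.5858, 2.0, 3.4142]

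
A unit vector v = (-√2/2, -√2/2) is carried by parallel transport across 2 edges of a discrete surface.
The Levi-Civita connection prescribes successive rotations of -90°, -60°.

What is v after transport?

Total rotation: (-90°) + (-60°) = -150°. Final vector: (0.2588, 0.9659)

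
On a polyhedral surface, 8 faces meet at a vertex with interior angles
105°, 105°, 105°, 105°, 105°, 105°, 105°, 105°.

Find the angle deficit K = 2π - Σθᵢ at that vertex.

Sum of angles = 840°. K = 360° - 840° = -480° = -8π/3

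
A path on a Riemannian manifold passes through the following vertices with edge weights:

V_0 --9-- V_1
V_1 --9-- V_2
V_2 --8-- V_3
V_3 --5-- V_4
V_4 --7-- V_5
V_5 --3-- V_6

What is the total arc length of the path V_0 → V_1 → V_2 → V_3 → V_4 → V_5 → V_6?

Arc length = 9 + 9 + 8 + 5 + 7 + 3 = 41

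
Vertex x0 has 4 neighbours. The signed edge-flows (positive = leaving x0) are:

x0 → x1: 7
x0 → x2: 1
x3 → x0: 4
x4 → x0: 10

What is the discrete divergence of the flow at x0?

Divergence = sum of outgoing flows = 7 + 1 + (-4) + (-10) = -6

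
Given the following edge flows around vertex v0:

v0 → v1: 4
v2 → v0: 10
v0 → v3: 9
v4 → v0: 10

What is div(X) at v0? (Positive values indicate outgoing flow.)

Divergence = sum of outgoing flows = 4 + (-10) + 9 + (-10) = -7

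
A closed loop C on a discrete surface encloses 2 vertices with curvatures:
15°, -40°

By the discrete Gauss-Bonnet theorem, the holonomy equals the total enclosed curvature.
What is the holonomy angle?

Holonomy = total enclosed curvature = 15° + (-40°) = -25°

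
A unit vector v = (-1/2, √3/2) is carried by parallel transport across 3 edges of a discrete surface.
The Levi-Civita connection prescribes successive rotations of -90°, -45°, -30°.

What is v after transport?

Total rotation: (-90°) + (-45°) + (-30°) = -165°. Final vector: (0.7071, -0.7071)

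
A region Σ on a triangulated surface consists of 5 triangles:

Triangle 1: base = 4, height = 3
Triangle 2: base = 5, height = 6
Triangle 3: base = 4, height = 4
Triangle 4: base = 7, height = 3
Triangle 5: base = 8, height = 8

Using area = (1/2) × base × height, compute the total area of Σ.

(1/2)×4×3 + (1/2)×5×6 + (1/2)×4×4 + (1/2)×7×3 + (1/2)×8×8 = 71.5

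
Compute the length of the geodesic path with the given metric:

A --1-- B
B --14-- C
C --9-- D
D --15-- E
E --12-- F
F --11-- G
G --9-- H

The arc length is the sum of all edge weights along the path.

Arc length = 1 + 14 + 9 + 15 + 12 + 11 + 9 = 71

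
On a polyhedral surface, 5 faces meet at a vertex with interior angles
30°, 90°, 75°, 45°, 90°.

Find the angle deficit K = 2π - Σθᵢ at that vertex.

Sum of angles = 330°. K = 360° - 330° = 30° = π/6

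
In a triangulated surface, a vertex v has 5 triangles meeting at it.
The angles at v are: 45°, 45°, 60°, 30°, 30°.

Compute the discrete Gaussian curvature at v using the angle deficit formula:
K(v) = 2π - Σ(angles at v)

Sum of angles = 210°. K = 360° - 210° = 150° = 5π/6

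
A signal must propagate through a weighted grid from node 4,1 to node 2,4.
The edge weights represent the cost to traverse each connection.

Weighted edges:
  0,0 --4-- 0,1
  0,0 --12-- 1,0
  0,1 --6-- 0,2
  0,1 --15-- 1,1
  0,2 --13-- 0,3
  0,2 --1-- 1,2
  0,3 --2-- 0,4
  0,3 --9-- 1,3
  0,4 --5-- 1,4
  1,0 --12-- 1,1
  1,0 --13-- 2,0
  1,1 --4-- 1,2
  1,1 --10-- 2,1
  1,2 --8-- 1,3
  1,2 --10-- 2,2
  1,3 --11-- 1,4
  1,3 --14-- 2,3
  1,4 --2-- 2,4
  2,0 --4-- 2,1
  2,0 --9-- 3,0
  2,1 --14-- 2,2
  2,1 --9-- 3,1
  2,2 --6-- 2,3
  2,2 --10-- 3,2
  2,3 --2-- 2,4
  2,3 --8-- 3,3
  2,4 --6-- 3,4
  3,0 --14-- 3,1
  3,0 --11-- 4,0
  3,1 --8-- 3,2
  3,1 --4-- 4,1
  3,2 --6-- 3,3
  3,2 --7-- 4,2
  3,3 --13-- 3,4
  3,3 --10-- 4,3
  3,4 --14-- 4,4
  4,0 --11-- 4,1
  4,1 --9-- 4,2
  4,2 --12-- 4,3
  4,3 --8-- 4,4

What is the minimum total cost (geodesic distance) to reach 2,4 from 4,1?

Shortest path: 4,1 → 3,1 → 3,2 → 3,3 → 2,3 → 2,4, total weight = 28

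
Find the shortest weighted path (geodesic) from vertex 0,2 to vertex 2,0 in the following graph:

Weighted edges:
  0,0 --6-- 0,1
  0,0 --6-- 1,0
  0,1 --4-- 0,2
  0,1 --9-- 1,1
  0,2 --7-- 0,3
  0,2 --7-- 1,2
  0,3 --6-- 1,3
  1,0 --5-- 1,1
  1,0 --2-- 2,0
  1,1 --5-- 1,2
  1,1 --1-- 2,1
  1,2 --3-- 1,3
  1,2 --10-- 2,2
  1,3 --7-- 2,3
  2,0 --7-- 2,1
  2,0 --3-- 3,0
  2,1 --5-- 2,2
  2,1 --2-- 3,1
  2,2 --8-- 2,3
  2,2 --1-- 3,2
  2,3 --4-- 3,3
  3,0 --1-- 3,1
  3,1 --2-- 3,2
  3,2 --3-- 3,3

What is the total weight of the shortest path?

Shortest path: 0,2 → 0,1 → 0,0 → 1,0 → 2,0, total weight = 18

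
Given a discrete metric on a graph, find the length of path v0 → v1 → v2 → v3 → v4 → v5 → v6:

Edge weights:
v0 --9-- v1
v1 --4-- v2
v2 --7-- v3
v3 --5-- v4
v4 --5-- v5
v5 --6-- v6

Arc length = 9 + 4 + 7 + 5 + 5 + 6 = 36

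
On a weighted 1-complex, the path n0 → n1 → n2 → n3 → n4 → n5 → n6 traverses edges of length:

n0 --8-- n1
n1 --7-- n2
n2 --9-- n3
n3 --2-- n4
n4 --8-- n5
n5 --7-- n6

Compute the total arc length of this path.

Arc length = 8 + 7 + 9 + 2 + 8 + 7 = 41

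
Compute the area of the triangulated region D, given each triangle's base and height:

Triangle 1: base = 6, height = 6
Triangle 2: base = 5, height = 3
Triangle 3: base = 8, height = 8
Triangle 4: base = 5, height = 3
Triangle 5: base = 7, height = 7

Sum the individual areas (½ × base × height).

(1/2)×6×6 + (1/2)×5×3 + (1/2)×8×8 + (1/2)×5×3 + (1/2)×7×7 = 89.5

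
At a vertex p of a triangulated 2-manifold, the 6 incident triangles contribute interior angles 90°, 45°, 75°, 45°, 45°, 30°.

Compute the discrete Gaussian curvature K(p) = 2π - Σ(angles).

Sum of angles = 330°. K = 360° - 330° = 30° = π/6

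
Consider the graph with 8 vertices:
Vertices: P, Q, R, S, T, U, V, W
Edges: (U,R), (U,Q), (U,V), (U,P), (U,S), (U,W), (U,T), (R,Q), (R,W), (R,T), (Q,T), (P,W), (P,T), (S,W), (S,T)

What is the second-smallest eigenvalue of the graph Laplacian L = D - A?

Degrees: deg(P) = 3, deg(Q) = 3, deg(R) = 4, deg(S) = 3, deg(T) = 5, deg(U) = 7, deg(V) = 1, deg(W) = 4.
L = D − A with rows/columns ordered (P, Q, R, S, T, U, V, W):
  [ 3,  0,  0,  0, -1, -1,  0, -1]
  [ 0,  3, -1,  0, -1, -1,  0,  0]
  [ 0, -1,  4,  0, -1, -1,  0, -1]
  [ 0,  0,  0,  3, -1, -1,  0, -1]
  [-1, -1, -1, -1,  5, -1,  0,  0]
  [-1, -1, -1, -1, -1,  7, -1, -1]
  [ 0,  0,  0,  0,  0, -1,  1,  0]
  [-1,  0, -1, -1,  0, -1,  0,  4]
Characteristic polynomial: det(λI − L) = λ(λ − 1)(λ² − 9λ + 16)(λ − 3)(λ − 4)(λ − 5)(λ − 8).
Roots: λ = 0; (λ − 1) = 0 ⇒ λ = 1; (λ² − 9λ + 16) = 0 ⇒ λ = (9 ± √17)/2 ≈ 2.4384, 6.5616; (λ − 3) = 0 ⇒ λ = 3; (λ − 4) = 0 ⇒ λ = 4; (λ − 5) = 0 ⇒ λ = 5; (λ − 8) = 0 ⇒ λ = 8.
(Check: the roots sum (with multiplicity) to 30, matching trace L = Σdeg = 2·15 = 30.)
Laplacian eigenvalues: [0.0, 1.0, 2.4384, 3.0, 4.0, 5.0, 6.5616, 8.0]. Algebraic connectivity (smallest non-zero eigenvalue) = 1.0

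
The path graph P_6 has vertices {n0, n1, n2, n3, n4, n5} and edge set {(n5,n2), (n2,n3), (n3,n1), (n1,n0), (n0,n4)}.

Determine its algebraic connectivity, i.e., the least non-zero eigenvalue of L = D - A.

The path graph P_n has Laplacian eigenvalues λ_k = 2 − 2cos(kπ/n), k = 0, 1, …, n−1. Here n = 6:
k=0: 2 − 2cos(0) = 0.0; k=1: 2 − 2cos(π/6) = 0.2679; k=2: 2 − 2cos(π/3) = 1.0; k=3: 2 − 2cos(π/2) = 2.0; k=4: 2 − 2cos(2π/3) = 3.0; k=5: 2 − 2cos(5π/6) = 3.7321.
Laplacian eigenvalues: [0.0, 0.2679, 1.0, 2.0, 3.0, 3.7321]. Algebraic connectivity (smallest non-zero eigenvalue) = 0.2679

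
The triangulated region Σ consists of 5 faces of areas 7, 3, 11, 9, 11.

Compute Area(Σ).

7 + 3 + 11 + 9 + 11 = 41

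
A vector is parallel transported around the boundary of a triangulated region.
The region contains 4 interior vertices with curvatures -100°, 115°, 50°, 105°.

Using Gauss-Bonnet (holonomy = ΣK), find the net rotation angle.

Holonomy = total enclosed curvature = (-100°) + 115° + 50° + 105° = 170°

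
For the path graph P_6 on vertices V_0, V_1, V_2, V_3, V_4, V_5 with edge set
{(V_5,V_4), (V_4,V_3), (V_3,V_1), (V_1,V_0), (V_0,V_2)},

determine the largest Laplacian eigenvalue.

The path graph P_n has Laplacian eigenvalues λ_k = 2 − 2cos(kπ/n), k = 0, 1, …, n−1. Here n = 6:
k=0: 2 − 2cos(0) = 0.0; k=1: 2 − 2cos(π/6) = 0.2679; k=2: 2 − 2cos(π/3) = 1.0; k=3: 2 − 2cos(π/2) = 2.0; k=4: 2 − 2cos(2π/3) = 3.0; k=5: 2 − 2cos(5π/6) = 3.7321.
Laplacian eigenvalues: [0.0, 0.2679, 1.0, 2.0, 3.0, 3.7321]. Largest eigenvalue (spectral radius) = 3.7321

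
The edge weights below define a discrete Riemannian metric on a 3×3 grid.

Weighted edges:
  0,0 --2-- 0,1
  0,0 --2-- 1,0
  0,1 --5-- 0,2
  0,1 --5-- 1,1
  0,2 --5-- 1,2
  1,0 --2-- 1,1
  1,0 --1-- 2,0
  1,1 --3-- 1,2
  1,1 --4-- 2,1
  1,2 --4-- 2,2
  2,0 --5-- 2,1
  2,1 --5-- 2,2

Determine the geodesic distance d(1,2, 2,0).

Shortest path: 1,2 → 1,1 → 1,0 → 2,0, total weight = 6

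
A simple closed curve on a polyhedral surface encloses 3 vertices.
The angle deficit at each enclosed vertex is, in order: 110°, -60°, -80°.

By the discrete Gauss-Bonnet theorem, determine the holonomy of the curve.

Holonomy = total enclosed curvature = 110° + (-60°) + (-80°) = -30°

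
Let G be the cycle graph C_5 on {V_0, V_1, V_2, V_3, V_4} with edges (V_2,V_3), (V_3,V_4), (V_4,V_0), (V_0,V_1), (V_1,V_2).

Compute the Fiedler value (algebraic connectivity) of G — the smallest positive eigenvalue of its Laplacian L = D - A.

The cycle graph C_n has Laplacian eigenvalues λ_k = 2 − 2cos(2πk/n), k = 0, 1, …, n−1. Here n = 5:
k=0: 2 − 2cos(0) = 0.0; k=1: 2 − 2cos(2π/5) = 1.382; k=2: 2 − 2cos(4π/5) = 3.618; k=3: 2 − 2cos(6π/5) = 3.618; k=4: 2 − 2cos(8π/5) = 1.382.
Laplacian eigenvalues: [0.0, 1.382, 1.382, 3.618, 3.618]. Algebraic connectivity (smallest non-zero eigenvalue) = 1.382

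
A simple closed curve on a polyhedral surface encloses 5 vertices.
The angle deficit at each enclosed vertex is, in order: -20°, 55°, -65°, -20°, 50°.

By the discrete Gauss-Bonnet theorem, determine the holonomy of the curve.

Holonomy = total enclosed curvature = (-20°) + 55° + (-65°) + (-20°) + 50° = 0°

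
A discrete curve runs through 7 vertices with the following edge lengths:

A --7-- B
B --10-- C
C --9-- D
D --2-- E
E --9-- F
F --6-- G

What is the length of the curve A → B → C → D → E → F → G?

Arc length = 7 + 10 + 9 + 2 + 9 + 6 = 43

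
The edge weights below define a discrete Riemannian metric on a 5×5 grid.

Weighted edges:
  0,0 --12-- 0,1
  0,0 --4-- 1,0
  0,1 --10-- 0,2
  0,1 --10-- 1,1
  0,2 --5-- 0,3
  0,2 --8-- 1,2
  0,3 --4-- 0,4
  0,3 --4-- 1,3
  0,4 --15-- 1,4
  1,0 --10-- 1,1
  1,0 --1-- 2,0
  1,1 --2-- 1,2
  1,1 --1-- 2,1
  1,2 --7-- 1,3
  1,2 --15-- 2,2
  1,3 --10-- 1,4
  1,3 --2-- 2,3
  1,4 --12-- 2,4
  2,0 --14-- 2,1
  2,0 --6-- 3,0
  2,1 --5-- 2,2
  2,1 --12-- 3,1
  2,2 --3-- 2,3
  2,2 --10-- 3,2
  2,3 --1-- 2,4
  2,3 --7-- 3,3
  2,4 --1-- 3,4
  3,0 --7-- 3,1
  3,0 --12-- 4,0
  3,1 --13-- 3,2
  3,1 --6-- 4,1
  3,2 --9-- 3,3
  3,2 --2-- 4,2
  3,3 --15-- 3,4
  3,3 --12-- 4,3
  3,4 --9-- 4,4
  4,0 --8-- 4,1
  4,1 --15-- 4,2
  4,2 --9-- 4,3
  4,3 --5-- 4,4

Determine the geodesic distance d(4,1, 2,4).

Shortest path: 4,1 → 3,1 → 2,1 → 2,2 → 2,3 → 2,4, total weight = 27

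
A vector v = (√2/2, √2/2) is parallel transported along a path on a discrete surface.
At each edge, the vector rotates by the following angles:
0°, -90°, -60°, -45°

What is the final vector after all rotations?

Total rotation: 0° + (-90°) + (-60°) + (-45°) = -195° ≡ 165° (mod 360°). Final vector: (-0.8660, -0.5000)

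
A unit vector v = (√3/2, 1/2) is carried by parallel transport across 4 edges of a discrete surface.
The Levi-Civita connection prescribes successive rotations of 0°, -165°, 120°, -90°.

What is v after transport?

Total rotation: 0° + (-165°) + 120° + (-90°) = -135°. Final vector: (-0.2588, -0.9659)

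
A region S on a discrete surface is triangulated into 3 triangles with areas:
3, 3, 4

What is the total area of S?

3 + 3 + 4 = 10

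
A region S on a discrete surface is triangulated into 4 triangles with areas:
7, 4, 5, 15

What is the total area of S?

7 + 4 + 5 + 15 = 31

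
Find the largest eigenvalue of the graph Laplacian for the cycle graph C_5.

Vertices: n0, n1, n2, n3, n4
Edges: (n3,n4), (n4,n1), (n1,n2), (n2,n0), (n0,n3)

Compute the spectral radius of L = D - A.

The cycle graph C_n has Laplacian eigenvalues λ_k = 2 − 2cos(2πk/n), k = 0, 1, …, n−1. Here n = 5:
k=0: 2 − 2cos(0) = 0.0; k=1: 2 − 2cos(2π/5) = 1.382; k=2: 2 − 2cos(4π/5) = 3.618; k=3: 2 − 2cos(6π/5) = 3.618; k=4: 2 − 2cos(8π/5) = 1.382.
Laplacian eigenvalues: [0.0, 1.382, 1.382, 3.618, 3.618]. Largest eigenvalue (spectral radius) = 3.618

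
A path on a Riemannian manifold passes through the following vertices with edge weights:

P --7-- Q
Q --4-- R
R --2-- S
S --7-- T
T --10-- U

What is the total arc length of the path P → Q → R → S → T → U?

Arc length = 7 + 4 + 2 + 7 + 10 = 30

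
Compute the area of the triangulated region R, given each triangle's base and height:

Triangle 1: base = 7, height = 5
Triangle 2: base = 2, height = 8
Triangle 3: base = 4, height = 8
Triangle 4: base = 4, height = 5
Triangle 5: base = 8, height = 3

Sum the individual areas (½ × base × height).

(1/2)×7×5 + (1/2)×2×8 + (1/2)×4×8 + (1/2)×4×5 + (1/2)×8×3 = 63.5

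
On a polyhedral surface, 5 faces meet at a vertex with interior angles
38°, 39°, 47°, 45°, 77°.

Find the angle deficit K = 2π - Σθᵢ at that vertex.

Sum of angles = 246°. K = 360° - 246° = 114° = 19π/30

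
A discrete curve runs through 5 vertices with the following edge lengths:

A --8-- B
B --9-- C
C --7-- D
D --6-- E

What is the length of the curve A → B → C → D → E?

Arc length = 8 + 9 + 7 + 6 = 30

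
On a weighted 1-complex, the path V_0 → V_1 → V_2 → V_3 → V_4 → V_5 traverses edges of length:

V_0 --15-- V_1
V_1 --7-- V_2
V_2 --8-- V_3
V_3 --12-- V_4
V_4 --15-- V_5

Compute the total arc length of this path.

Arc length = 15 + 7 + 8 + 12 + 15 = 57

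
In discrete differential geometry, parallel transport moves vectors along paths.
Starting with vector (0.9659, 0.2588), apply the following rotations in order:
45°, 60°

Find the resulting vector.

Total rotation: 45° + 60° = 105°. Final vector: (-0.5000, 0.8660)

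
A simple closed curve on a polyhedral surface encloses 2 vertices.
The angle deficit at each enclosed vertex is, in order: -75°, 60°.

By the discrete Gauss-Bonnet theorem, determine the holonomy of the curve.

Holonomy = total enclosed curvature = (-75°) + 60° = -15°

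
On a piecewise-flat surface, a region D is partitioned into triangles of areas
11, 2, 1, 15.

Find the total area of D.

11 + 2 + 1 + 15 = 29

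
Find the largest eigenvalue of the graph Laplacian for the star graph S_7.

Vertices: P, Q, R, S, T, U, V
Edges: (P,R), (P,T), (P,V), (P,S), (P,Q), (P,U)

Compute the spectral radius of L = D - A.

The star S_7 is the complete bipartite graph K_{1,6} (one hub of degree 6, 6 leaves of degree 1). The Laplacian spectrum of K_{p,q} is 0, p (multiplicity q−1), q (multiplicity p−1), p+q. With p = 1, q = 6: 0 once, 1 with multiplicity 5, and 7 once. (Check: trace L = sum of degrees = 12 = 5·1 + 7.)
Laplacian eigenvalues: [0.0, 1.0, 1.0, 1.0, 1.0, 1.0, 7.0]. Largest eigenvalue (spectral radius) = 7.0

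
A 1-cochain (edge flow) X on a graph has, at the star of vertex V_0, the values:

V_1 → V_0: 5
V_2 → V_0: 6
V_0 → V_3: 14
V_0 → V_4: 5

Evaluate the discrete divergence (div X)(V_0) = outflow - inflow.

Divergence = sum of outgoing flows = (-5) + (-6) + 14 + 5 = 8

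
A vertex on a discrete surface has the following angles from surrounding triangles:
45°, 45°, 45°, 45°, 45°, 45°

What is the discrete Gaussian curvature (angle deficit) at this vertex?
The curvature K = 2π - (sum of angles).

Sum of angles = 270°. K = 360° - 270° = 90°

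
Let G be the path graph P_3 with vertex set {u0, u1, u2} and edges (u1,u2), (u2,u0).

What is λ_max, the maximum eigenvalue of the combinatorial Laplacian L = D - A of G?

The path graph P_n has Laplacian eigenvalues λ_k = 2 − 2cos(kπ/n), k = 0, 1, …, n−1. Here n = 3:
k=0: 2 − 2cos(0) = 0.0; k=1: 2 − 2cos(π/3) = 1.0; k=2: 2 − 2cos(2π/3) = 3.0.
Laplacian eigenvalues: [0.0, 1.0, 3.0]. Largest eigenvalue (spectral radius) = 3.0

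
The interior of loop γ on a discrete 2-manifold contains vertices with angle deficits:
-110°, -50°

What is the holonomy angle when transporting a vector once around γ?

Holonomy = total enclosed curvature = (-110°) + (-50°) = -160°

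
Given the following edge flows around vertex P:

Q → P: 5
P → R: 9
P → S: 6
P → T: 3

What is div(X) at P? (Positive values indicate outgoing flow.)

Divergence = sum of outgoing flows = (-5) + 9 + 6 + 3 = 13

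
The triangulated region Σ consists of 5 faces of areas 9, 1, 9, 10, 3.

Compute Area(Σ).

9 + 1 + 9 + 10 + 3 = 32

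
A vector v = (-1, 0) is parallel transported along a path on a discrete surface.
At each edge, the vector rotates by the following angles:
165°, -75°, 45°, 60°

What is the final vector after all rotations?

Total rotation: 165° + (-75°) + 45° + 60° = 195° ≡ -165° (mod 360°). Final vector: (0.9659, 0.2588)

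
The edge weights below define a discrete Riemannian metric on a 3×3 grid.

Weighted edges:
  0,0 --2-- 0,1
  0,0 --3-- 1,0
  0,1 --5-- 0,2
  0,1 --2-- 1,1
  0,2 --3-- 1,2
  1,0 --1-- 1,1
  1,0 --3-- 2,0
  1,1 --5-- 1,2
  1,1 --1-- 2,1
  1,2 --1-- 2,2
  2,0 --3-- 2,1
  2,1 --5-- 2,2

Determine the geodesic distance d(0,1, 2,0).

Shortest path: 0,1 → 1,1 → 1,0 → 2,0, total weight = 6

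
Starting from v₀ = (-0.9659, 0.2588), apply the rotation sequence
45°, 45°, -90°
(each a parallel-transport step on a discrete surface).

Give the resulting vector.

Total rotation: 45° + 45° + (-90°) = 0°. Final vector: (-0.9659, 0.2588)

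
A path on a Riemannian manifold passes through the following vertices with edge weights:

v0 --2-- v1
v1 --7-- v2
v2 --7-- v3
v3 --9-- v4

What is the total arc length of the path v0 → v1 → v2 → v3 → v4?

Arc length = 2 + 7 + 7 + 9 = 25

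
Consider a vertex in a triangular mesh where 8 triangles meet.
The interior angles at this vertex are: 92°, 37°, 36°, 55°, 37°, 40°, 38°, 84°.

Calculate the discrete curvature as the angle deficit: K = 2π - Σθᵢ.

Sum of angles = 419°. K = 360° - 419° = -59° = -59π/180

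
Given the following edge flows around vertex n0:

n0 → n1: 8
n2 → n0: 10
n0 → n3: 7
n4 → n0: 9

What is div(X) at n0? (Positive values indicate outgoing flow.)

Divergence = sum of outgoing flows = 8 + (-10) + 7 + (-9) = -4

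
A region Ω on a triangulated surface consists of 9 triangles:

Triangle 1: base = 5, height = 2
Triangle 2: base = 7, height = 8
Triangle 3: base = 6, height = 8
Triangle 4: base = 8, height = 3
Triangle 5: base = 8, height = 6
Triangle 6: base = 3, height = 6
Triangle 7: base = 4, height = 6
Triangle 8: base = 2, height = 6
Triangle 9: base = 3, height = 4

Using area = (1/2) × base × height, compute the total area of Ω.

(1/2)×5×2 + (1/2)×7×8 + (1/2)×6×8 + (1/2)×8×3 + (1/2)×8×6 + (1/2)×3×6 + (1/2)×4×6 + (1/2)×2×6 + (1/2)×3×4 = 126.0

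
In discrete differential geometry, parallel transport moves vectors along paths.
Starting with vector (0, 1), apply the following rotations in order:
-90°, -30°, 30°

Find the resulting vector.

Total rotation: (-90°) + (-30°) + 30° = -90°. Final vector: (1, 0)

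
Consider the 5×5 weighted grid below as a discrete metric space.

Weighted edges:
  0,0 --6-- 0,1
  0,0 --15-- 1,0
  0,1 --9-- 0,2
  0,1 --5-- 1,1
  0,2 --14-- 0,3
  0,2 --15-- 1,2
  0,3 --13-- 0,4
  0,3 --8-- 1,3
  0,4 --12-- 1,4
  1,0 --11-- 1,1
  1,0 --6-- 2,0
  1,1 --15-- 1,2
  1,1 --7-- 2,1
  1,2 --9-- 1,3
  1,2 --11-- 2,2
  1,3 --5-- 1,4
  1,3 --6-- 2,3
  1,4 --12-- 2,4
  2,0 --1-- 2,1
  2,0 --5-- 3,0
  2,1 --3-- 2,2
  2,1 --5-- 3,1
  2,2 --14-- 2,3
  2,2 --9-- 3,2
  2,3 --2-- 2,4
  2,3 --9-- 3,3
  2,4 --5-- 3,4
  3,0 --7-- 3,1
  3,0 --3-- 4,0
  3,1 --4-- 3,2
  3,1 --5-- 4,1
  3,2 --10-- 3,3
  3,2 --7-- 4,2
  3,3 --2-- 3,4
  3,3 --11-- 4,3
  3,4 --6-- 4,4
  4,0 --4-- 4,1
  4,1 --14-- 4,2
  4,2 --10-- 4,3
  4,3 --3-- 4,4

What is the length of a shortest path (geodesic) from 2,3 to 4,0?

Shortest path: 2,3 → 2,2 → 2,1 → 2,0 → 3,0 → 4,0, total weight = 26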